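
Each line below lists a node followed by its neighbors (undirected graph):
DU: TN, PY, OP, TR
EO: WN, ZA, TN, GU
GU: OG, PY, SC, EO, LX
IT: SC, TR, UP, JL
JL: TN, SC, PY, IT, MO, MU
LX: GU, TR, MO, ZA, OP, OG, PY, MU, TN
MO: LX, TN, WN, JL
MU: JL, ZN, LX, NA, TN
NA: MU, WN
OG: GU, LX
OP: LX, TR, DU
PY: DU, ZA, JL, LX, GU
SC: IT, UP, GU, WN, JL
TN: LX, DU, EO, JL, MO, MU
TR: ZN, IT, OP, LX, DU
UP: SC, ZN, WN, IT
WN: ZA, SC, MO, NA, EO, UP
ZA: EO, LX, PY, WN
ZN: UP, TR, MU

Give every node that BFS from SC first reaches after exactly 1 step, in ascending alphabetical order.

Level 0: SC
Level 1: GU, IT, JL, UP, WN
Level 2: EO, LX, MO, MU, NA, OG, PY, TN, TR, ZA, ZN
Level 3: DU, OP

GU, IT, JL, UP, WN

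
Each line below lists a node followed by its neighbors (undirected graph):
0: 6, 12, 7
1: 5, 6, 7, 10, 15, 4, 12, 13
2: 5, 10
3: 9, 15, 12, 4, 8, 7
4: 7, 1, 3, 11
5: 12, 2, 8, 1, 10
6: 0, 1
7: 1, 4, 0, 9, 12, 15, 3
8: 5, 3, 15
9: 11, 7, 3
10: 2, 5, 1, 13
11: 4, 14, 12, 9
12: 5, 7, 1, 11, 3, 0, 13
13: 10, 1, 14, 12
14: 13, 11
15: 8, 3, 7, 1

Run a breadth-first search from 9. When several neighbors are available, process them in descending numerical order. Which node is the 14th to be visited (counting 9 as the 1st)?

10

Visit 9; enqueue 11, 7, 3 → queue [11, 7, 3]
Visit 11; enqueue 14, 12, 4 → queue [7, 3, 14, 12, 4]
Visit 7; enqueue 15, 1, 0 → queue [3, 14, 12, 4, 15, 1, 0]
Visit 3; enqueue 8 → queue [14, 12, 4, 15, 1, 0, 8]
Visit 14; enqueue 13 → queue [12, 4, 15, 1, 0, 8, 13]
Visit 12; enqueue 5 → queue [4, 15, 1, 0, 8, 13, 5]
Visit 4 → queue [15, 1, 0, 8, 13, 5]
Visit 15 → queue [1, 0, 8, 13, 5]
Visit 1; enqueue 10, 6 → queue [0, 8, 13, 5, 10, 6]
Visit 0 → queue [8, 13, 5, 10, 6]
Visit 8 → queue [13, 5, 10, 6]
Visit 13 → queue [5, 10, 6]
Visit 5; enqueue 2 → queue [10, 6, 2]
Visit 10 → queue [6, 2]
Visit 6 → queue [2]
Visit 2 → queue []

Visit order: 9, 11, 7, 3, 14, 12, 4, 15, 1, 0, 8, 13, 5, 10, 6, 2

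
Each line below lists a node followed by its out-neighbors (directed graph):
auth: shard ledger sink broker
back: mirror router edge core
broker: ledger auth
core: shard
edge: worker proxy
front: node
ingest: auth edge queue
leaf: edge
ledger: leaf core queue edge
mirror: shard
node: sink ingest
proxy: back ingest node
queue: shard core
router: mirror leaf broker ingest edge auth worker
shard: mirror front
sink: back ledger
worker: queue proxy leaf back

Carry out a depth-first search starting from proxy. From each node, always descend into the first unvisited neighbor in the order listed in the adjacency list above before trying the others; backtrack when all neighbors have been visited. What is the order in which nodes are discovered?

Visit proxy
proxy → back
back → mirror
mirror → shard
shard → front
front → node
node → sink
sink → ledger
ledger → leaf
leaf → edge
edge → worker
worker → queue
queue → core
node → ingest
ingest → auth
auth → broker
back → router

proxy, back, mirror, shard, front, node, sink, ledger, leaf, edge, worker, queue, core, ingest, auth, broker, router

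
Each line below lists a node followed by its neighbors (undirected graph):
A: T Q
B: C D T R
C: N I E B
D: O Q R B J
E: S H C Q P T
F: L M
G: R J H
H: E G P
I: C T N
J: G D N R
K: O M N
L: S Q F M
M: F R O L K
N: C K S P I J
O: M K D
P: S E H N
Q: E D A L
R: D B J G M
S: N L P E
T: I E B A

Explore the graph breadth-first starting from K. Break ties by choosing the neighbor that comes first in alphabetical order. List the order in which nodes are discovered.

Visit K; enqueue M, N, O → queue [M, N, O]
Visit M; enqueue F, L, R → queue [N, O, F, L, R]
Visit N; enqueue C, I, J, P, S → queue [O, F, L, R, C, I, J, P, S]
Visit O; enqueue D → queue [F, L, R, C, I, J, P, S, D]
Visit F → queue [L, R, C, I, J, P, S, D]
Visit L; enqueue Q → queue [R, C, I, J, P, S, D, Q]
Visit R; enqueue B, G → queue [C, I, J, P, S, D, Q, B, G]
Visit C; enqueue E → queue [I, J, P, S, D, Q, B, G, E]
Visit I; enqueue T → queue [J, P, S, D, Q, B, G, E, T]
Visit J → queue [P, S, D, Q, B, G, E, T]
Visit P; enqueue H → queue [S, D, Q, B, G, E, T, H]
Visit S → queue [D, Q, B, G, E, T, H]
Visit D → queue [Q, B, G, E, T, H]
Visit Q; enqueue A → queue [B, G, E, T, H, A]
Visit B → queue [G, E, T, H, A]
Visit G → queue [E, T, H, A]
Visit E → queue [T, H, A]
Visit T → queue [H, A]
Visit H → queue [A]
Visit A → queue []

K M N O F L R C I J P S D Q B G E T H A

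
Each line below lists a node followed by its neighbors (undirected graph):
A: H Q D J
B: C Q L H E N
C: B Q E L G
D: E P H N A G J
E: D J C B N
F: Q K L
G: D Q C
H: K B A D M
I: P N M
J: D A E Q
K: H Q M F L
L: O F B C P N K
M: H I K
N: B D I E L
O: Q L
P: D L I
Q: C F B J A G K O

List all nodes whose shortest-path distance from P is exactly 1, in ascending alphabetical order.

Level 0: P
Level 1: D, I, L
Level 2: A, B, C, E, F, G, H, J, K, M, N, O
Level 3: Q

D, I, L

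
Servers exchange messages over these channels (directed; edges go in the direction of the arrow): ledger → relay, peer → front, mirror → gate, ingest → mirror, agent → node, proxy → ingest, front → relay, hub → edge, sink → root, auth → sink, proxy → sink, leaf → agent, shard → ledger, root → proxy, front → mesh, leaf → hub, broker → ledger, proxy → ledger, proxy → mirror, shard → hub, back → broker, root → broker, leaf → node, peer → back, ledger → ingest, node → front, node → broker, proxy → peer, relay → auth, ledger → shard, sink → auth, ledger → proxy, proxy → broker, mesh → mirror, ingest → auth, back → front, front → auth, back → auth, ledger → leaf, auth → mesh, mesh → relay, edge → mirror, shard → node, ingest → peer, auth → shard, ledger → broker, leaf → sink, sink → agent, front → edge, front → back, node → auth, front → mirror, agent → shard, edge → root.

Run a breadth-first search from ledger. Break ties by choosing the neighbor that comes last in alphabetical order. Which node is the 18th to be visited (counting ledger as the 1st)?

Visit ledger; enqueue shard, relay, proxy, leaf, ingest, broker → queue [shard, relay, proxy, leaf, ingest, broker]
Visit shard; enqueue node, hub → queue [relay, proxy, leaf, ingest, broker, node, hub]
Visit relay; enqueue auth → queue [proxy, leaf, ingest, broker, node, hub, auth]
Visit proxy; enqueue sink, peer, mirror → queue [leaf, ingest, broker, node, hub, auth, sink, peer, mirror]
Visit leaf; enqueue agent → queue [ingest, broker, node, hub, auth, sink, peer, mirror, agent]
Visit ingest → queue [broker, node, hub, auth, sink, peer, mirror, agent]
Visit broker → queue [node, hub, auth, sink, peer, mirror, agent]
Visit node; enqueue front → queue [hub, auth, sink, peer, mirror, agent, front]
Visit hub; enqueue edge → queue [auth, sink, peer, mirror, agent, front, edge]
Visit auth; enqueue mesh → queue [sink, peer, mirror, agent, front, edge, mesh]
Visit sink; enqueue root → queue [peer, mirror, agent, front, edge, mesh, root]
Visit peer; enqueue back → queue [mirror, agent, front, edge, mesh, root, back]
Visit mirror; enqueue gate → queue [agent, front, edge, mesh, root, back, gate]
Visit agent → queue [front, edge, mesh, root, back, gate]
Visit front → queue [edge, mesh, root, back, gate]
Visit edge → queue [mesh, root, back, gate]
Visit mesh → queue [root, back, gate]
Visit root → queue [back, gate]
Visit back → queue [gate]
Visit gate → queue []

Visit order: ledger, shard, relay, proxy, leaf, ingest, broker, node, hub, auth, sink, peer, mirror, agent, front, edge, mesh, root, back, gate

root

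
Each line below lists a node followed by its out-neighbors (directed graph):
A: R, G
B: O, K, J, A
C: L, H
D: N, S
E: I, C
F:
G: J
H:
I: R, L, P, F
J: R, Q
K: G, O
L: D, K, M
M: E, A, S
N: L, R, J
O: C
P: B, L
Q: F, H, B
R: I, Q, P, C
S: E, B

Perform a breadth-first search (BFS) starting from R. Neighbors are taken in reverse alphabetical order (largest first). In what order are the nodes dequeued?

Visit R; enqueue Q, P, I, C → queue [Q, P, I, C]
Visit Q; enqueue H, F, B → queue [P, I, C, H, F, B]
Visit P; enqueue L → queue [I, C, H, F, B, L]
Visit I → queue [C, H, F, B, L]
Visit C → queue [H, F, B, L]
Visit H → queue [F, B, L]
Visit F → queue [B, L]
Visit B; enqueue O, K, J, A → queue [L, O, K, J, A]
Visit L; enqueue M, D → queue [O, K, J, A, M, D]
Visit O → queue [K, J, A, M, D]
Visit K; enqueue G → queue [J, A, M, D, G]
Visit J → queue [A, M, D, G]
Visit A → queue [M, D, G]
Visit M; enqueue S, E → queue [D, G, S, E]
Visit D; enqueue N → queue [G, S, E, N]
Visit G → queue [S, E, N]
Visit S → queue [E, N]
Visit E → queue [N]
Visit N → queue []

R → Q → P → I → C → H → F → B → L → O → K → J → A → M → D → G → S → E → N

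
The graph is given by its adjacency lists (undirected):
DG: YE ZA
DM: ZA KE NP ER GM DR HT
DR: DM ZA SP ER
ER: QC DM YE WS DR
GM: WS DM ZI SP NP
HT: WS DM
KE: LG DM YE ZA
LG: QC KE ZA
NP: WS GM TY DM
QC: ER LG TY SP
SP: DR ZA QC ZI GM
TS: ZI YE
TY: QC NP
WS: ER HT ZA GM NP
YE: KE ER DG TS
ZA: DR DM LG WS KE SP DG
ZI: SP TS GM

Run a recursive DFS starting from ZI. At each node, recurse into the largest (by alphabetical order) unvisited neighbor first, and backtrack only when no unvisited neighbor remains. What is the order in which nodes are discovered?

Visit ZI
ZI → TS
TS → YE
YE → KE
KE → ZA
ZA → WS
WS → NP
NP → TY
TY → QC
QC → SP
SP → GM
GM → DM
DM → HT
DM → ER
ER → DR
QC → LG
ZA → DG

ZI TS YE KE ZA WS NP TY QC SP GM DM HT ER DR LG DG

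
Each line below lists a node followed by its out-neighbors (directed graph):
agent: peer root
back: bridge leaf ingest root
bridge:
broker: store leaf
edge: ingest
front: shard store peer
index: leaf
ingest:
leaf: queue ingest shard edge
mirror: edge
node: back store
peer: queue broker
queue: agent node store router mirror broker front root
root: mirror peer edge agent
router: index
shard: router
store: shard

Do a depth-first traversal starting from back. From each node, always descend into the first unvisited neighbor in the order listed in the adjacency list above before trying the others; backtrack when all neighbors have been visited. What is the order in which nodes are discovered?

back bridge leaf queue agent peer broker store shard router index root mirror edge ingest node front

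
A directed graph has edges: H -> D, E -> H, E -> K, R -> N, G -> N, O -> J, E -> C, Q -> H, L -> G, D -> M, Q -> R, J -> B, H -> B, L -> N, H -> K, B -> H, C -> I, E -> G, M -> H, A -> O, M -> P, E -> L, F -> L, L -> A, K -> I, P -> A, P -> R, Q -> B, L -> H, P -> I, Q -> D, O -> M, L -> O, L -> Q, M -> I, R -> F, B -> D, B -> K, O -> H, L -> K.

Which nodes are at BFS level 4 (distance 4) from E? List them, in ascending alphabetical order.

F, P

Level 0: E
Level 1: C, G, H, K, L
Level 2: A, B, D, I, N, O, Q
Level 3: J, M, R
Level 4: F, P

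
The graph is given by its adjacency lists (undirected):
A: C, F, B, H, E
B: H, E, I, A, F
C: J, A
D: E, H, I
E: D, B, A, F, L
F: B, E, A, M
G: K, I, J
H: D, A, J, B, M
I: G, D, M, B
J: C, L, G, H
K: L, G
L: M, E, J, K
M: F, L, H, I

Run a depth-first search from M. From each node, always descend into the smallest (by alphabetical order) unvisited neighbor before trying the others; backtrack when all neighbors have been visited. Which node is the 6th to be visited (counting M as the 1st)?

Visit M
M → F
F → A
A → B
B → E
E → D
D → H
H → J
J → C
J → G
G → I
G → K
K → L

Visit order: M, F, A, B, E, D, H, J, C, G, I, K, L

D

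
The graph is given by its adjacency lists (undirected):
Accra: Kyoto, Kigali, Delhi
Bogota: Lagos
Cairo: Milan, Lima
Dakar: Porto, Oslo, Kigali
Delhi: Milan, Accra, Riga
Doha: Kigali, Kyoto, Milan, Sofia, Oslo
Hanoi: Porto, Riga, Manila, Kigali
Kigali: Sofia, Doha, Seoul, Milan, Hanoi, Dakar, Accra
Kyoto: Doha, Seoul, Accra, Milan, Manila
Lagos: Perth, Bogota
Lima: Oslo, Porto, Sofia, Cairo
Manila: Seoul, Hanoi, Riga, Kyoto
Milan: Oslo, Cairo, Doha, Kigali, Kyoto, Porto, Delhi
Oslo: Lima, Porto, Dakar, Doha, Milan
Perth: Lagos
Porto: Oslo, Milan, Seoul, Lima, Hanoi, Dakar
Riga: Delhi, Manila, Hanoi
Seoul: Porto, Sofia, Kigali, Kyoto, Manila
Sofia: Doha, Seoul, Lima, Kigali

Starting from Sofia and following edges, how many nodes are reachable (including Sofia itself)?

BFS from Sofia visits: Sofia, Doha, Kigali, Lima, Seoul, Kyoto, Milan, Oslo, Accra, Dakar, Hanoi, Cairo, Porto, Manila, Delhi, Riga
Reachable nodes: 16 of 19 total.

16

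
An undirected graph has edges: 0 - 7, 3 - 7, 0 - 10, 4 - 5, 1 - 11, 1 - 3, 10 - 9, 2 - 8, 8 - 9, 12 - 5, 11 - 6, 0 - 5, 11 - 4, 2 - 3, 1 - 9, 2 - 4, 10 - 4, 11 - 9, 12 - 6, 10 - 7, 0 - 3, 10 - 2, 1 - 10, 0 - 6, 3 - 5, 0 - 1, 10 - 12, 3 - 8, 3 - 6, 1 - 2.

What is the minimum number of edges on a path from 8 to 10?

Level 0: 8
Level 1: 2, 3, 9
Level 2: 0, 1, 4, 5, 6, 7, 10, 11
Level 3: 12
10 first appears at level 2.

2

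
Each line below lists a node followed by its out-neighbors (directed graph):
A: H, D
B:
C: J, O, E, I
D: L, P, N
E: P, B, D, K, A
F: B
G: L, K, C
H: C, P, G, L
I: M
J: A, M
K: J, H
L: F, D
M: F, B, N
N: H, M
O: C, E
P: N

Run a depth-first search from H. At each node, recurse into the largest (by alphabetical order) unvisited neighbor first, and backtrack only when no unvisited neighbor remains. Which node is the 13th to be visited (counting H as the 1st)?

C

Visit H
H → P
P → N
N → M
M → F
F → B
H → L
L → D
H → G
G → K
K → J
J → A
G → C
C → O
O → E
C → I

Visit order: H, P, N, M, F, B, L, D, G, K, J, A, C, O, E, I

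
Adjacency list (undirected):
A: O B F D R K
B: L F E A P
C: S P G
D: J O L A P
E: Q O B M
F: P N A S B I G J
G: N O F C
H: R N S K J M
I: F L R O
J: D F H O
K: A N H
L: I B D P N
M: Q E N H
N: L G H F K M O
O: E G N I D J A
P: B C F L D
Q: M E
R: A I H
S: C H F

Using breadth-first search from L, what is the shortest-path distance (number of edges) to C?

Level 0: L
Level 1: B, D, I, N, P
Level 2: A, C, E, F, G, H, J, K, M, O, R
Level 3: Q, S
C first appears at level 2.

2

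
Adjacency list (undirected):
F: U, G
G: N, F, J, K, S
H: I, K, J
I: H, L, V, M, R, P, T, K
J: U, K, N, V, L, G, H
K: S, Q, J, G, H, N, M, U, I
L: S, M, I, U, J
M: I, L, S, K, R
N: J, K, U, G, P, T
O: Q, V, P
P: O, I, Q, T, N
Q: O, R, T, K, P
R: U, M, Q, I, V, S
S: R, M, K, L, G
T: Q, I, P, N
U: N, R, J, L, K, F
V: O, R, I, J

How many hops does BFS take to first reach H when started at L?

2

Level 0: L
Level 1: I, J, M, S, U
Level 2: F, G, H, K, N, P, R, T, V
Level 3: O, Q
H first appears at level 2.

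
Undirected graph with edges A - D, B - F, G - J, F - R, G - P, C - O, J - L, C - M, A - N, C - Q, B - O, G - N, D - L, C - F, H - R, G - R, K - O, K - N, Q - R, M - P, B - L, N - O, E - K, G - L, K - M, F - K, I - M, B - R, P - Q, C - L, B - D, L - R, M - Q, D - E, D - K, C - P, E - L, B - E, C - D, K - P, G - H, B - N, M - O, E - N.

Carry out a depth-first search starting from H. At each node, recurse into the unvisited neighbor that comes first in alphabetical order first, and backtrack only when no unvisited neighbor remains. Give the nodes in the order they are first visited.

Visit H
H → G
G → J
J → L
L → B
B → D
D → A
A → N
N → E
E → K
K → F
F → C
C → M
M → I
M → O
M → P
P → Q
Q → R

H, G, J, L, B, D, A, N, E, K, F, C, M, I, O, P, Q, R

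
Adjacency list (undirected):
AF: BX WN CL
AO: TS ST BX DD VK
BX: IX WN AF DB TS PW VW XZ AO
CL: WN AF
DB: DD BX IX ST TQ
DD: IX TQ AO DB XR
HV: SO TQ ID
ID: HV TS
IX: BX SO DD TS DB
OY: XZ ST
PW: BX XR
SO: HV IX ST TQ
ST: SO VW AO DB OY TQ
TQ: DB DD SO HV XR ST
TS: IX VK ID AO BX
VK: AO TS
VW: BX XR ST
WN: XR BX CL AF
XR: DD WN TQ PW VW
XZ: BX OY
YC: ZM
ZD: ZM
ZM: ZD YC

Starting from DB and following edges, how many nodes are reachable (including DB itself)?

BFS from DB visits: DB, DD, BX, IX, ST, TQ, AO, XR, WN, AF, TS, PW, VW, XZ, SO, OY, HV, VK, CL, ID
Reachable nodes: 20 of 23 total.

20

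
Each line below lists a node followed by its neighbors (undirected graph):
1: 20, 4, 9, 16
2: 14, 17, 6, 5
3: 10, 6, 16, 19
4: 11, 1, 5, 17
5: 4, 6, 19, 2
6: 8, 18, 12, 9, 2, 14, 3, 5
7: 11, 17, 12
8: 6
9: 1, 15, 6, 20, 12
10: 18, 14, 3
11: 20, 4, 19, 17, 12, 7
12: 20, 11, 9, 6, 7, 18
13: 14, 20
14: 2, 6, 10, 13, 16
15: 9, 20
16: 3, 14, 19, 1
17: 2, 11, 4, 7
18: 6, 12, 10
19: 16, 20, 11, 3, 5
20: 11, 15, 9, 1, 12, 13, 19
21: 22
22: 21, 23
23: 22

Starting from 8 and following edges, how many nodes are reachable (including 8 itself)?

20

BFS from 8 visits: 8, 6, 18, 12, 9, 2, 14, 3, 5, 10, 20, 11, 7, 1, 15, 17, 13, 16, 19, 4
Reachable nodes: 20 of 23 total.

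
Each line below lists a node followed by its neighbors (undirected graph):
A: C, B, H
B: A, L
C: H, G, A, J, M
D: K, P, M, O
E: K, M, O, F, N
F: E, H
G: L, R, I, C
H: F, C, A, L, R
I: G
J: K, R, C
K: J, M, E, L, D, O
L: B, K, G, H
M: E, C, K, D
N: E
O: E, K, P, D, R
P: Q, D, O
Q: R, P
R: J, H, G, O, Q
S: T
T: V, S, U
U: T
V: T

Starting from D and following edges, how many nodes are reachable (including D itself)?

18

BFS from D visits: D, K, P, M, O, J, E, L, Q, C, R, F, N, B, G, H, A, I
Reachable nodes: 18 of 22 total.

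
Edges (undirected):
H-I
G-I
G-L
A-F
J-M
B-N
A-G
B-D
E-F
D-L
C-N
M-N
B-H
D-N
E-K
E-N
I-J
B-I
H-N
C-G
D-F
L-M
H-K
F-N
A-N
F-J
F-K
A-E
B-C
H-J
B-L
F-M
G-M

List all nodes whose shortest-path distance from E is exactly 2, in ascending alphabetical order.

B, C, D, G, H, J, M

Level 0: E
Level 1: A, F, K, N
Level 2: B, C, D, G, H, J, M
Level 3: I, L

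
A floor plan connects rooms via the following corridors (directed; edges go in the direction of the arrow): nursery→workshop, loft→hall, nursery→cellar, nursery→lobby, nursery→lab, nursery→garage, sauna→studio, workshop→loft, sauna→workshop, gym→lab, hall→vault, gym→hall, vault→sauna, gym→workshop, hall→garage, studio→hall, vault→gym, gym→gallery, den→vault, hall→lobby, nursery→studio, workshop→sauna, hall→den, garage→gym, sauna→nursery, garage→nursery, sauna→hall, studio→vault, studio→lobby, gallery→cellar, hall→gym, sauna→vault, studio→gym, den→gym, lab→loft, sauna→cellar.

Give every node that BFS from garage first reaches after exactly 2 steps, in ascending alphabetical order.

cellar, gallery, hall, lab, lobby, studio, workshop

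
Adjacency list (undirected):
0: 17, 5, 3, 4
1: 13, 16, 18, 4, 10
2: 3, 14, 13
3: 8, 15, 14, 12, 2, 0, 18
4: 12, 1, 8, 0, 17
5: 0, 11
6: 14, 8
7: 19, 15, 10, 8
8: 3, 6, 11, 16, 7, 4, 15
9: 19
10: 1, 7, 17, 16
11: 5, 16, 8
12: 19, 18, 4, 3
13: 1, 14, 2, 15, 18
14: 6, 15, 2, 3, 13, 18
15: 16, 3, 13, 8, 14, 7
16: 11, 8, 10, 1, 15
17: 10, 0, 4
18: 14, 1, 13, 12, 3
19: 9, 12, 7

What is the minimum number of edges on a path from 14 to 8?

2

Level 0: 14
Level 1: 2, 3, 6, 13, 15, 18
Level 2: 0, 1, 7, 8, 12, 16
Level 3: 4, 5, 10, 11, 17, 19
Level 4: 9
8 first appears at level 2.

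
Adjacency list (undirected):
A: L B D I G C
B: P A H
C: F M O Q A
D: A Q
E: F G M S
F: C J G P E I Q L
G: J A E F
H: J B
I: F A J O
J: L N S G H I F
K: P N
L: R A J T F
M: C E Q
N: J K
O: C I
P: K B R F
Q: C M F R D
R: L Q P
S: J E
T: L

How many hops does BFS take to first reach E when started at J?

2

Level 0: J
Level 1: F, G, H, I, L, N, S
Level 2: A, B, C, E, K, O, P, Q, R, T
Level 3: D, M
E first appears at level 2.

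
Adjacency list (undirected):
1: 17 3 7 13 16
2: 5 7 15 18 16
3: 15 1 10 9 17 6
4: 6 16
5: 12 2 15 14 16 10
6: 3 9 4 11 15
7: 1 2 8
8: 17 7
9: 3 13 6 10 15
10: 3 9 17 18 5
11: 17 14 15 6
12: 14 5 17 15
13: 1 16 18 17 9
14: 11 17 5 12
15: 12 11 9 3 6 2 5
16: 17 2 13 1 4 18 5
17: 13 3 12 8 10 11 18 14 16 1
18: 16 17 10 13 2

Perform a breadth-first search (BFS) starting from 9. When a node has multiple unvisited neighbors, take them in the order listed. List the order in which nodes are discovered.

9 3 13 6 10 15 1 17 16 18 4 11 5 12 2 7 8 14

Visit 9; enqueue 3, 13, 6, 10, 15 → queue [3, 13, 6, 10, 15]
Visit 3; enqueue 1, 17 → queue [13, 6, 10, 15, 1, 17]
Visit 13; enqueue 16, 18 → queue [6, 10, 15, 1, 17, 16, 18]
Visit 6; enqueue 4, 11 → queue [10, 15, 1, 17, 16, 18, 4, 11]
Visit 10; enqueue 5 → queue [15, 1, 17, 16, 18, 4, 11, 5]
Visit 15; enqueue 12, 2 → queue [1, 17, 16, 18, 4, 11, 5, 12, 2]
Visit 1; enqueue 7 → queue [17, 16, 18, 4, 11, 5, 12, 2, 7]
Visit 17; enqueue 8, 14 → queue [16, 18, 4, 11, 5, 12, 2, 7, 8, 14]
Visit 16 → queue [18, 4, 11, 5, 12, 2, 7, 8, 14]
Visit 18 → queue [4, 11, 5, 12, 2, 7, 8, 14]
Visit 4 → queue [11, 5, 12, 2, 7, 8, 14]
Visit 11 → queue [5, 12, 2, 7, 8, 14]
Visit 5 → queue [12, 2, 7, 8, 14]
Visit 12 → queue [2, 7, 8, 14]
Visit 2 → queue [7, 8, 14]
Visit 7 → queue [8, 14]
Visit 8 → queue [14]
Visit 14 → queue []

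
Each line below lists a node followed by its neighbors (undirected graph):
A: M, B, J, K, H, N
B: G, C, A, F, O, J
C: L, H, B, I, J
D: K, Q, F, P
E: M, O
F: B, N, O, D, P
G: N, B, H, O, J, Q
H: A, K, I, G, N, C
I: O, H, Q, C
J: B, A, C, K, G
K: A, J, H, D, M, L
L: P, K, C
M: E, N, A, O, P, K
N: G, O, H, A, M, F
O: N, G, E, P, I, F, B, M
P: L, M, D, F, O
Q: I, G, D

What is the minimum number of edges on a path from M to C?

Level 0: M
Level 1: A, E, K, N, O, P
Level 2: B, D, F, G, H, I, J, L
Level 3: C, Q
C first appears at level 3.

3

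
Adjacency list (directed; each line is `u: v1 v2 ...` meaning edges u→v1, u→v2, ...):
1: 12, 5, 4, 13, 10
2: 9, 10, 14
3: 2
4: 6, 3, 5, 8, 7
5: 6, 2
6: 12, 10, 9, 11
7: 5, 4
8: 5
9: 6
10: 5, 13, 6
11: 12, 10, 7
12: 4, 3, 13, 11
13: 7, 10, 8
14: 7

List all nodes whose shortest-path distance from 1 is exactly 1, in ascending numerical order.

4, 5, 10, 12, 13

Level 0: 1
Level 1: 4, 5, 10, 12, 13
Level 2: 2, 3, 6, 7, 8, 11
Level 3: 9, 14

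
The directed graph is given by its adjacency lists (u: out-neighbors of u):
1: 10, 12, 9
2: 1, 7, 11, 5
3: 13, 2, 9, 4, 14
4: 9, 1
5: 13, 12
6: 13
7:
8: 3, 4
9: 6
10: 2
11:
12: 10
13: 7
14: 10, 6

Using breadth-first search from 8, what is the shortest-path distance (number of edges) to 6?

3

Level 0: 8
Level 1: 3, 4
Level 2: 1, 2, 9, 13, 14
Level 3: 5, 6, 7, 10, 11, 12
6 first appears at level 3.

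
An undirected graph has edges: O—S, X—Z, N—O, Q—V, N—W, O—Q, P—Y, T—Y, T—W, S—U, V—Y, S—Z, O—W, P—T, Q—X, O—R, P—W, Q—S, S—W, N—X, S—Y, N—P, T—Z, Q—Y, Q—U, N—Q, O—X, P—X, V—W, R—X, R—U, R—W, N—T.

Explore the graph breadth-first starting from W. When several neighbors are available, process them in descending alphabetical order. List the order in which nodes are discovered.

Visit W; enqueue V, T, S, R, P, O, N → queue [V, T, S, R, P, O, N]
Visit V; enqueue Y, Q → queue [T, S, R, P, O, N, Y, Q]
Visit T; enqueue Z → queue [S, R, P, O, N, Y, Q, Z]
Visit S; enqueue U → queue [R, P, O, N, Y, Q, Z, U]
Visit R; enqueue X → queue [P, O, N, Y, Q, Z, U, X]
Visit P → queue [O, N, Y, Q, Z, U, X]
Visit O → queue [N, Y, Q, Z, U, X]
Visit N → queue [Y, Q, Z, U, X]
Visit Y → queue [Q, Z, U, X]
Visit Q → queue [Z, U, X]
Visit Z → queue [U, X]
Visit U → queue [X]
Visit X → queue []

W, V, T, S, R, P, O, N, Y, Q, Z, U, X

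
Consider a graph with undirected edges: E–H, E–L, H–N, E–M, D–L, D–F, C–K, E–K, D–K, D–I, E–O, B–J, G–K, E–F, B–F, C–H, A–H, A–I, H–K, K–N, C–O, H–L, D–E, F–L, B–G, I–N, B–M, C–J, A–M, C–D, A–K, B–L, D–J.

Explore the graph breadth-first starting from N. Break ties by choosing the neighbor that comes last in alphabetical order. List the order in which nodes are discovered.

N, K, I, H, G, E, D, C, A, L, B, O, M, F, J

Visit N; enqueue K, I, H → queue [K, I, H]
Visit K; enqueue G, E, D, C, A → queue [I, H, G, E, D, C, A]
Visit I → queue [H, G, E, D, C, A]
Visit H; enqueue L → queue [G, E, D, C, A, L]
Visit G; enqueue B → queue [E, D, C, A, L, B]
Visit E; enqueue O, M, F → queue [D, C, A, L, B, O, M, F]
Visit D; enqueue J → queue [C, A, L, B, O, M, F, J]
Visit C → queue [A, L, B, O, M, F, J]
Visit A → queue [L, B, O, M, F, J]
Visit L → queue [B, O, M, F, J]
Visit B → queue [O, M, F, J]
Visit O → queue [M, F, J]
Visit M → queue [F, J]
Visit F → queue [J]
Visit J → queue []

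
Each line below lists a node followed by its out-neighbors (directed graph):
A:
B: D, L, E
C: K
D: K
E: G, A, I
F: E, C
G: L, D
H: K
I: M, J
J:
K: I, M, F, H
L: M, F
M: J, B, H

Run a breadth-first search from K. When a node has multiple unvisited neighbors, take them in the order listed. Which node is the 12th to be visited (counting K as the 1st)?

G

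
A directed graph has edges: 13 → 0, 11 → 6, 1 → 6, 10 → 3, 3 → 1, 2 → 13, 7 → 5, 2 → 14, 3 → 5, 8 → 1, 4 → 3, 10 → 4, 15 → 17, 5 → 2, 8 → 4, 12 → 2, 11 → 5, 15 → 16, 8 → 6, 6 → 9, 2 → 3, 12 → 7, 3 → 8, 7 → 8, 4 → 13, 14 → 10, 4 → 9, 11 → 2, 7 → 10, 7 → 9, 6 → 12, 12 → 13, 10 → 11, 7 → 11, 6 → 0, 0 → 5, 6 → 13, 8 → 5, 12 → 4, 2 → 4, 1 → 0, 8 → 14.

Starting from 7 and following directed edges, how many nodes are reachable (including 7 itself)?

15

BFS from 7 visits: 7, 5, 8, 9, 10, 11, 2, 1, 4, 6, 14, 3, 13, 0, 12
Reachable nodes: 15 of 18 total.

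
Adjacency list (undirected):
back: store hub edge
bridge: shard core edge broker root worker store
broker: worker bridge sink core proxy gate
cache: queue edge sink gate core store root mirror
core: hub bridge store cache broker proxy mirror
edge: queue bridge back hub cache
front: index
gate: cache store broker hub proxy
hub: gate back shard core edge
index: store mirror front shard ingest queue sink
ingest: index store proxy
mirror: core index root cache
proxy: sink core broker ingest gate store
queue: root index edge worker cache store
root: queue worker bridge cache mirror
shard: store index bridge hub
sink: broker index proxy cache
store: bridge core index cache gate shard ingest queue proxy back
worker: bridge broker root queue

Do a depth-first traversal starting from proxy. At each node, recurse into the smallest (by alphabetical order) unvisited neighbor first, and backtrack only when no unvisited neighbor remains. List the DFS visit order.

Visit proxy
proxy → broker
broker → bridge
bridge → core
core → cache
cache → edge
edge → back
back → hub
hub → gate
gate → store
store → index
index → front
index → ingest
index → mirror
mirror → root
root → queue
queue → worker
index → shard
index → sink

proxy broker bridge core cache edge back hub gate store index front ingest mirror root queue worker shard sink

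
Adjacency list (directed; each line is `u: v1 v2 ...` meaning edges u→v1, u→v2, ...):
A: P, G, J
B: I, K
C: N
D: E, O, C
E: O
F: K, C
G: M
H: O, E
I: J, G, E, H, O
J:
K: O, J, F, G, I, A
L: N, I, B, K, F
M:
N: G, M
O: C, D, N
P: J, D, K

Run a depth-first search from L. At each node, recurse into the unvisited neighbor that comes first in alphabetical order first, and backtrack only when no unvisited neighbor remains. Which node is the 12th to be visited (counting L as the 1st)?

Visit L
L → B
B → I
I → E
E → O
O → C
C → N
N → G
G → M
O → D
I → H
I → J
B → K
K → A
A → P
K → F

Visit order: L, B, I, E, O, C, N, G, M, D, H, J, K, A, P, F

J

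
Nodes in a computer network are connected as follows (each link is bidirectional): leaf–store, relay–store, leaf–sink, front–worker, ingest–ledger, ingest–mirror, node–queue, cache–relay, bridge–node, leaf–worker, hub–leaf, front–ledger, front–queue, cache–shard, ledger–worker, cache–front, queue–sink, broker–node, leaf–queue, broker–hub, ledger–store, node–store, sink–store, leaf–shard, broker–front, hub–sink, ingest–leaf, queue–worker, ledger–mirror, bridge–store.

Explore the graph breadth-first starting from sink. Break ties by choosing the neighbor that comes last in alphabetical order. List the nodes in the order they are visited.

Visit sink; enqueue store, queue, leaf, hub → queue [store, queue, leaf, hub]
Visit store; enqueue relay, node, ledger, bridge → queue [queue, leaf, hub, relay, node, ledger, bridge]
Visit queue; enqueue worker, front → queue [leaf, hub, relay, node, ledger, bridge, worker, front]
Visit leaf; enqueue shard, ingest → queue [hub, relay, node, ledger, bridge, worker, front, shard, ingest]
Visit hub; enqueue broker → queue [relay, node, ledger, bridge, worker, front, shard, ingest, broker]
Visit relay; enqueue cache → queue [node, ledger, bridge, worker, front, shard, ingest, broker, cache]
Visit node → queue [ledger, bridge, worker, front, shard, ingest, broker, cache]
Visit ledger; enqueue mirror → queue [bridge, worker, front, shard, ingest, broker, cache, mirror]
Visit bridge → queue [worker, front, shard, ingest, broker, cache, mirror]
Visit worker → queue [front, shard, ingest, broker, cache, mirror]
Visit front → queue [shard, ingest, broker, cache, mirror]
Visit shard → queue [ingest, broker, cache, mirror]
Visit ingest → queue [broker, cache, mirror]
Visit broker → queue [cache, mirror]
Visit cache → queue [mirror]
Visit mirror → queue []

sink store queue leaf hub relay node ledger bridge worker front shard ingest broker cache mirror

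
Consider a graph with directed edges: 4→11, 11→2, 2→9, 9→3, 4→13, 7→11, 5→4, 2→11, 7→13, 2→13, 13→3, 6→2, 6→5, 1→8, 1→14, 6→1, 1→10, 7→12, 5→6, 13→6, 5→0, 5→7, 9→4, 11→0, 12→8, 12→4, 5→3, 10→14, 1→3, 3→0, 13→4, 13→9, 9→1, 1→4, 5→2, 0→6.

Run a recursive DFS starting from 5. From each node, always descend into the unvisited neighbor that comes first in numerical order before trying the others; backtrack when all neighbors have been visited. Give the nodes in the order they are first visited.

Visit 5
5 → 0
0 → 6
6 → 1
1 → 3
1 → 4
4 → 11
11 → 2
2 → 9
2 → 13
1 → 8
1 → 10
10 → 14
5 → 7
7 → 12

5 0 6 1 3 4 11 2 9 13 8 10 14 7 12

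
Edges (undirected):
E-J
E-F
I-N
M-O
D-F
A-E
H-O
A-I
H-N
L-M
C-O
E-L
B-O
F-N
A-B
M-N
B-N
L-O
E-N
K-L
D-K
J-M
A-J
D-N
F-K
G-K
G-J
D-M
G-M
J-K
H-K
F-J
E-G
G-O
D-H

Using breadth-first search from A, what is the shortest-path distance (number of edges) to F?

2

Level 0: A
Level 1: B, E, I, J
Level 2: F, G, K, L, M, N, O
Level 3: C, D, H
F first appears at level 2.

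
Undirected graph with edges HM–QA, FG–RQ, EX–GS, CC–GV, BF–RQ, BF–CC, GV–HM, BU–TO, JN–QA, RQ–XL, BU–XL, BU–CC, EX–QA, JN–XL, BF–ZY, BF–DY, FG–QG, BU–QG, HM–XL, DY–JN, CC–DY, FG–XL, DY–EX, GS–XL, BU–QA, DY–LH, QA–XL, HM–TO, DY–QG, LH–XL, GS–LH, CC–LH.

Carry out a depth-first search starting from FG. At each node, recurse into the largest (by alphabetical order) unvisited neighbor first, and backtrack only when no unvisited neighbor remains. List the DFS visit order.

FG -> XL -> RQ -> BF -> ZY -> DY -> QG -> BU -> TO -> HM -> QA -> JN -> EX -> GS -> LH -> CC -> GV

Visit FG
FG → XL
XL → RQ
RQ → BF
BF → ZY
BF → DY
DY → QG
QG → BU
BU → TO
TO → HM
HM → QA
QA → JN
QA → EX
EX → GS
GS → LH
LH → CC
CC → GV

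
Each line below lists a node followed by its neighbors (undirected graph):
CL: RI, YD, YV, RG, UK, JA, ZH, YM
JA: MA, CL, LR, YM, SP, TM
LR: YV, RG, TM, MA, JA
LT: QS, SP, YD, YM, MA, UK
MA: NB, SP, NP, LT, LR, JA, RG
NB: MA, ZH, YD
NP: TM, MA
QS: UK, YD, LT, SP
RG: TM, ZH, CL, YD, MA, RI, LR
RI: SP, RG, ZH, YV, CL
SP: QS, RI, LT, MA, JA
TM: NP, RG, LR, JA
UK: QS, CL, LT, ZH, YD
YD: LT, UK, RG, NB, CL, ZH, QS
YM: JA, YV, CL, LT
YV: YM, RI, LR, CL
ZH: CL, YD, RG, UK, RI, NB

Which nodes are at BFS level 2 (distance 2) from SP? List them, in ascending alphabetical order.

CL, LR, NB, NP, RG, TM, UK, YD, YM, YV, ZH

Level 0: SP
Level 1: JA, LT, MA, QS, RI
Level 2: CL, LR, NB, NP, RG, TM, UK, YD, YM, YV, ZH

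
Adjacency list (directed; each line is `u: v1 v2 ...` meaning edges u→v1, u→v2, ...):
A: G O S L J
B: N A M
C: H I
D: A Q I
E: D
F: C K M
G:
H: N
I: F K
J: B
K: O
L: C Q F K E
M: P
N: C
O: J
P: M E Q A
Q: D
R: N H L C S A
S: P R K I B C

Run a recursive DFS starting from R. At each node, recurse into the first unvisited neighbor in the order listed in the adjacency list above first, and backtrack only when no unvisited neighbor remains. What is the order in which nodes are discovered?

Visit R
R → N
N → C
C → H
C → I
I → F
F → K
K → O
O → J
J → B
B → A
A → G
A → S
S → P
P → M
P → E
E → D
D → Q
A → L

R N C H I F K O J B A G S P M E D Q L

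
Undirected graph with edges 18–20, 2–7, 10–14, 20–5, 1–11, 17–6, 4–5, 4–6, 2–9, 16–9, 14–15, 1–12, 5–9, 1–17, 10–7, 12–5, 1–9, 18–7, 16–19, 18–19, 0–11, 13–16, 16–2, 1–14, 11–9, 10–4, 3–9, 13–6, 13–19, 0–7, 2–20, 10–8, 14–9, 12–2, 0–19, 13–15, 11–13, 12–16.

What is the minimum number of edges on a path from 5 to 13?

3

Level 0: 5
Level 1: 4, 9, 12, 20
Level 2: 1, 2, 3, 6, 10, 11, 14, 16, 18
Level 3: 0, 7, 8, 13, 15, 17, 19
13 first appears at level 3.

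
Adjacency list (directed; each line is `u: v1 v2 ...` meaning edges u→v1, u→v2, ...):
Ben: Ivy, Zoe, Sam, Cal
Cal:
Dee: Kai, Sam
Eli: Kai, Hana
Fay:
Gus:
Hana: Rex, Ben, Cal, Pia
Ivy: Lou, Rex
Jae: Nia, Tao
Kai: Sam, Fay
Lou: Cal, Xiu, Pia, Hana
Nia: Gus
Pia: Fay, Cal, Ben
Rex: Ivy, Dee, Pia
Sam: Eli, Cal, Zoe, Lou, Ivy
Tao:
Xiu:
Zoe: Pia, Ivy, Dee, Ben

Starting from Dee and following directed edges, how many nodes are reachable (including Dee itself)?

14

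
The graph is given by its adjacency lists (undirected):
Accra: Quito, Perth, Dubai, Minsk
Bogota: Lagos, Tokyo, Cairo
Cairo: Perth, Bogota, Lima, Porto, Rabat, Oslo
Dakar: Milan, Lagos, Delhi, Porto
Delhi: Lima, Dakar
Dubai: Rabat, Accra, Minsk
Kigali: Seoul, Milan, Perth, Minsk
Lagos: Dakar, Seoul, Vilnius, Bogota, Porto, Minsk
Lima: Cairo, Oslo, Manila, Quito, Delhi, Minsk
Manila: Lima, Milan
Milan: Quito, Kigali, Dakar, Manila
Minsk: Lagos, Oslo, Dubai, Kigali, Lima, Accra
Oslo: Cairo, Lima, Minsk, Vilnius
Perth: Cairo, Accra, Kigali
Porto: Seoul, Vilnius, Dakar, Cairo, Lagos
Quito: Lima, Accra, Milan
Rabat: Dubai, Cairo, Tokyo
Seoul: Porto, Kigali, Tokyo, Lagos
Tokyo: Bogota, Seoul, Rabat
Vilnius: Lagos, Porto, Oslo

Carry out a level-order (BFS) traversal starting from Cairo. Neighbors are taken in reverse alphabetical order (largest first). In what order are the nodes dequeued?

Cairo -> Rabat -> Porto -> Perth -> Oslo -> Lima -> Bogota -> Tokyo -> Dubai -> Vilnius -> Seoul -> Lagos -> Dakar -> Kigali -> Accra -> Minsk -> Quito -> Manila -> Delhi -> Milan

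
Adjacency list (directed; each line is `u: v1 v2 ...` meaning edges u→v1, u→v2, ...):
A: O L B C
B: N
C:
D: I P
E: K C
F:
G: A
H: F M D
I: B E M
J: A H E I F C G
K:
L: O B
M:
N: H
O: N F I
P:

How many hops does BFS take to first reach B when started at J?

2

Level 0: J
Level 1: A, C, E, F, G, H, I
Level 2: B, D, K, L, M, O
Level 3: N, P
B first appears at level 2.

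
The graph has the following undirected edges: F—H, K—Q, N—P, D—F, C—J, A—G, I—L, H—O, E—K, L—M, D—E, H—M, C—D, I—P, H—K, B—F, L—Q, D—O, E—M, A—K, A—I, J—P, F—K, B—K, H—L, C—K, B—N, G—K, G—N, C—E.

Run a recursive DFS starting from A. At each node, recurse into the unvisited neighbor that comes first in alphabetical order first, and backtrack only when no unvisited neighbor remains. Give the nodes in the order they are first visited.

A -> G -> K -> B -> F -> D -> C -> E -> M -> H -> L -> I -> P -> J -> N -> Q -> O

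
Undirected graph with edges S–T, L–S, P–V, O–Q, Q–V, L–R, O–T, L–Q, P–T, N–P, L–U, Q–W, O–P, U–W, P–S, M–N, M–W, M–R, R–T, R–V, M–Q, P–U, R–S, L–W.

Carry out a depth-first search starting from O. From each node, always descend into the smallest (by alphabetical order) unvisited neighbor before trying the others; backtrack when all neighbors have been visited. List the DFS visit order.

Visit O
O → P
P → N
N → M
M → Q
Q → L
L → R
R → S
S → T
R → V
L → U
U → W

O P N M Q L R S T V U W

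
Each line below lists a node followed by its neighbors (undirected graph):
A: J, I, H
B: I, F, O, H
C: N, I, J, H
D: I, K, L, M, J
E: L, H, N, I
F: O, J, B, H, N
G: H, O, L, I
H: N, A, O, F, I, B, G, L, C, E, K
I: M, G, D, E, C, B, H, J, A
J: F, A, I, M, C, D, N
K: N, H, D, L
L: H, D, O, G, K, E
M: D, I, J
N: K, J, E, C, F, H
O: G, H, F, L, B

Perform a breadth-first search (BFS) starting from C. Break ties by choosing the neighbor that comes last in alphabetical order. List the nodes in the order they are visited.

C N J I H K F E M D A G B O L

Visit C; enqueue N, J, I, H → queue [N, J, I, H]
Visit N; enqueue K, F, E → queue [J, I, H, K, F, E]
Visit J; enqueue M, D, A → queue [I, H, K, F, E, M, D, A]
Visit I; enqueue G, B → queue [H, K, F, E, M, D, A, G, B]
Visit H; enqueue O, L → queue [K, F, E, M, D, A, G, B, O, L]
Visit K → queue [F, E, M, D, A, G, B, O, L]
Visit F → queue [E, M, D, A, G, B, O, L]
Visit E → queue [M, D, A, G, B, O, L]
Visit M → queue [D, A, G, B, O, L]
Visit D → queue [A, G, B, O, L]
Visit A → queue [G, B, O, L]
Visit G → queue [B, O, L]
Visit B → queue [O, L]
Visit O → queue [L]
Visit L → queue []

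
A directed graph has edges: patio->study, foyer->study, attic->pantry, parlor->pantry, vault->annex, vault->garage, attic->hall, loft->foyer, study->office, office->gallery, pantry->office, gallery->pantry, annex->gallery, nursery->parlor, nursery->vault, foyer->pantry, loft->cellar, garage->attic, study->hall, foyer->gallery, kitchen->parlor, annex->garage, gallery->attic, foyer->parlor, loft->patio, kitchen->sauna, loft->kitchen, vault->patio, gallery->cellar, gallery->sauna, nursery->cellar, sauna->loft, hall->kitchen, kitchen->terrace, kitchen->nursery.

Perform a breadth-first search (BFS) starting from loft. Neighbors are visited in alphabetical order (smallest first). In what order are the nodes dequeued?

Visit loft; enqueue cellar, foyer, kitchen, patio → queue [cellar, foyer, kitchen, patio]
Visit cellar → queue [foyer, kitchen, patio]
Visit foyer; enqueue gallery, pantry, parlor, study → queue [kitchen, patio, gallery, pantry, parlor, study]
Visit kitchen; enqueue nursery, sauna, terrace → queue [patio, gallery, pantry, parlor, study, nursery, sauna, terrace]
Visit patio → queue [gallery, pantry, parlor, study, nursery, sauna, terrace]
Visit gallery; enqueue attic → queue [pantry, parlor, study, nursery, sauna, terrace, attic]
Visit pantry; enqueue office → queue [parlor, study, nursery, sauna, terrace, attic, office]
Visit parlor → queue [study, nursery, sauna, terrace, attic, office]
Visit study; enqueue hall → queue [nursery, sauna, terrace, attic, office, hall]
Visit nursery; enqueue vault → queue [sauna, terrace, attic, office, hall, vault]
Visit sauna → queue [terrace, attic, office, hall, vault]
Visit terrace → queue [attic, office, hall, vault]
Visit attic → queue [office, hall, vault]
Visit office → queue [hall, vault]
Visit hall → queue [vault]
Visit vault; enqueue annex, garage → queue [annex, garage]
Visit annex → queue [garage]
Visit garage → queue []

loft → cellar → foyer → kitchen → patio → gallery → pantry → parlor → study → nursery → sauna → terrace → attic → office → hall → vault → annex → garage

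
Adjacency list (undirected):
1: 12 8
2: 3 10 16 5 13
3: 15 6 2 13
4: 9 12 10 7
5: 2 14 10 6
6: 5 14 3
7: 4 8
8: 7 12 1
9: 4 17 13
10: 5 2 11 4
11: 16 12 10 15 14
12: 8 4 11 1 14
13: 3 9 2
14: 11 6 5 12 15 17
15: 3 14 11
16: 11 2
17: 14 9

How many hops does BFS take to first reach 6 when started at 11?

2

Level 0: 11
Level 1: 10, 12, 14, 15, 16
Level 2: 1, 2, 3, 4, 5, 6, 8, 17
Level 3: 7, 9, 13
6 first appears at level 2.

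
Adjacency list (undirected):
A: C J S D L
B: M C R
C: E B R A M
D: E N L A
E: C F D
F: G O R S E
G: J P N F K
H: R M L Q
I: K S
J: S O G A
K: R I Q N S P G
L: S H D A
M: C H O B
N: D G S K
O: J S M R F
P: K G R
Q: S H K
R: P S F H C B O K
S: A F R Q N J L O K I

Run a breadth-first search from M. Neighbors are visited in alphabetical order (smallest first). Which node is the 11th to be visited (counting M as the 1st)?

Visit M; enqueue B, C, H, O → queue [B, C, H, O]
Visit B; enqueue R → queue [C, H, O, R]
Visit C; enqueue A, E → queue [H, O, R, A, E]
Visit H; enqueue L, Q → queue [O, R, A, E, L, Q]
Visit O; enqueue F, J, S → queue [R, A, E, L, Q, F, J, S]
Visit R; enqueue K, P → queue [A, E, L, Q, F, J, S, K, P]
Visit A; enqueue D → queue [E, L, Q, F, J, S, K, P, D]
Visit E → queue [L, Q, F, J, S, K, P, D]
Visit L → queue [Q, F, J, S, K, P, D]
Visit Q → queue [F, J, S, K, P, D]
Visit F; enqueue G → queue [J, S, K, P, D, G]
Visit J → queue [S, K, P, D, G]
Visit S; enqueue I, N → queue [K, P, D, G, I, N]
Visit K → queue [P, D, G, I, N]
Visit P → queue [D, G, I, N]
Visit D → queue [G, I, N]
Visit G → queue [I, N]
Visit I → queue [N]
Visit N → queue []

Visit order: M, B, C, H, O, R, A, E, L, Q, F, J, S, K, P, D, G, I, N

F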